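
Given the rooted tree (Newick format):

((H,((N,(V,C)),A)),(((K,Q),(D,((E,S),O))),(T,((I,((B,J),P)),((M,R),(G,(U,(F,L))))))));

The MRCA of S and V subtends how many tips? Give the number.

22

The MRCA of S and V is the root, so the clade is the entire tree.
That clade contains 22 terminal taxa: A, B, C, D, E, F, G, H, I, J, K, L, M, N, O, P, Q, R, S, T, U, V.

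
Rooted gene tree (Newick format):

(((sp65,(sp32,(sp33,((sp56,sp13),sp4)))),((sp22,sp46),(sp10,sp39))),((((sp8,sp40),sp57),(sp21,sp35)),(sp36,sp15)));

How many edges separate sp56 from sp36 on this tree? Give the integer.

10

The MRCA of sp56 and sp36 is the root of the tree.
From sp56 up to that node: 7 branches. From sp36 up to the same node: 3 branches. Total: 7 + 3 = 10.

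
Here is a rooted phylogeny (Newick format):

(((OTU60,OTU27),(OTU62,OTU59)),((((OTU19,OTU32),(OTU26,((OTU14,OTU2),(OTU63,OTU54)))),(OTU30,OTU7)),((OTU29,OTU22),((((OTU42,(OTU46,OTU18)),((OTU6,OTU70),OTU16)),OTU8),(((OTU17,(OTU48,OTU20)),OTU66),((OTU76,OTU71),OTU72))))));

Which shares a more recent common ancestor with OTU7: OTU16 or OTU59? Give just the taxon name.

OTU16

The MRCA of OTU7 and OTU16 subtends ((((OTU19,OTU32),(OTU26,((OTU14,OTU2),(OTU63,OTU54)))),(OTU30,OTU7)),((OTU29,OTU22),((((OTU42,(OTU46,OTU18)),((OTU6,OTU70),OTU16)),OTU8),(((OTU17,(OTU48,OTU20)),OTU66),((OTU76,OTU71),OTU72))))) (25 taxa).
The MRCA of OTU7 and OTU59 is the root, subtending the entire tree (29 taxa).
The first is nested inside the second, so OTU7 shares a more recent common ancestor with OTU16.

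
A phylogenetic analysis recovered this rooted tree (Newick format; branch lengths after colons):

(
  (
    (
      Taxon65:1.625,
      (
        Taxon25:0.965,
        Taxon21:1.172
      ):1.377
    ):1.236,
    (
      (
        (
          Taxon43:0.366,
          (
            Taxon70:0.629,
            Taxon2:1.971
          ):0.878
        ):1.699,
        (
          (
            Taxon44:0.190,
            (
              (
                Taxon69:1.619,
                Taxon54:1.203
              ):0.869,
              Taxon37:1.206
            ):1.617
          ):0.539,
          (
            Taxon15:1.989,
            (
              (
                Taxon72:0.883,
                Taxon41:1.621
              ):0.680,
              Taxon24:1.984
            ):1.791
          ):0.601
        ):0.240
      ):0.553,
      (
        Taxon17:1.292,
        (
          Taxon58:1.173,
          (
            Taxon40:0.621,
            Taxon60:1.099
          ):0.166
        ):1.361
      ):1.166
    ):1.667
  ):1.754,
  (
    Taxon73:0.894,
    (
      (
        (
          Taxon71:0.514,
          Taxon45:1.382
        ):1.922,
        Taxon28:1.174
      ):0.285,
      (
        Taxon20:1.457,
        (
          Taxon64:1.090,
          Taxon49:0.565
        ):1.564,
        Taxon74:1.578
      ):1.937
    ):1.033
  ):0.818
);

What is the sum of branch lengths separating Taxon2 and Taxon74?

13.888

The path runs Taxon2 → … → MRCA → … → Taxon74; the MRCA is the root of the tree.
Branch lengths along that path: 1.971 + 0.878 + 1.699 + 0.553 + 1.667 + 1.754 + 0.818 + 1.033 + 1.937 + 1.578 = 13.888.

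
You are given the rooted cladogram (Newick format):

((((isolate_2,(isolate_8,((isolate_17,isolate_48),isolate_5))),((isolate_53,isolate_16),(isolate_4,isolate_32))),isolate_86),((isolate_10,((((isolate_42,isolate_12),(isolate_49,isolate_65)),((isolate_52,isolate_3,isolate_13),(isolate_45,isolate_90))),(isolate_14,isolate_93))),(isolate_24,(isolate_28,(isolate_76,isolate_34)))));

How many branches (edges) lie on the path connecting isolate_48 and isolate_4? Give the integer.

The MRCA of isolate_48 and isolate_4 is the node subtending ((isolate_2,(isolate_8,((isolate_17,isolate_48),isolate_5))),((isolate_53,isolate_16),(isolate_4,isolate_32))).
From isolate_48 up to that node: 5 branches. From isolate_4 up to the same node: 3 branches. Total: 5 + 3 = 8.

8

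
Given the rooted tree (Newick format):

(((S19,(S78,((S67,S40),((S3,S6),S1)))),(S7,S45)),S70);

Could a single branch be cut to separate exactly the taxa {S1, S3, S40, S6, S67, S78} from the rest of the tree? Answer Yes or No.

The most recent common ancestor of these taxa subtends (S78,((S67,S40),((S3,S6),S1))).
That clade has exactly 6 tips — every listed taxon and nothing else — so the group is monophyletic.

Yes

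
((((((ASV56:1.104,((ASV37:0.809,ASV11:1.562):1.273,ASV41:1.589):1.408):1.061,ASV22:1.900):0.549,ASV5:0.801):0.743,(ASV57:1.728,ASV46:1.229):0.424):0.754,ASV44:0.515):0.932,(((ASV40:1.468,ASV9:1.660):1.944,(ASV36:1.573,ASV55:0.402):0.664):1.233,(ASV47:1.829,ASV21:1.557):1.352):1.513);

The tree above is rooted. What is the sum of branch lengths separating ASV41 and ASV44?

6.619

The path runs ASV41 → … → MRCA → … → ASV44; the MRCA is the node subtending (((((ASV56,((ASV37,ASV11),ASV41)),ASV22),ASV5),(ASV57,ASV46)),ASV44).
Branch lengths along that path: 1.589 + 1.408 + 1.061 + 0.549 + 0.743 + 0.754 + 0.515 = 6.619.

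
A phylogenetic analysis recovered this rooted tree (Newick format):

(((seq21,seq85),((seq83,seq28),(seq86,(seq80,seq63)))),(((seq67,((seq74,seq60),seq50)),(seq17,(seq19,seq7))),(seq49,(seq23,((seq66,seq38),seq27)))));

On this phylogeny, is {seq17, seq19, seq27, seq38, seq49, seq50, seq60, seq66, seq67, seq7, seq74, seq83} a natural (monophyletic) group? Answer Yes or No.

No

The MRCA of the listed taxa is the root, so the smallest clade containing them is the whole tree.
That clade also contains seq21, seq23, seq28, seq63, seq80, seq85, seq86, which are not in the proposed group, so the group is not monophyletic.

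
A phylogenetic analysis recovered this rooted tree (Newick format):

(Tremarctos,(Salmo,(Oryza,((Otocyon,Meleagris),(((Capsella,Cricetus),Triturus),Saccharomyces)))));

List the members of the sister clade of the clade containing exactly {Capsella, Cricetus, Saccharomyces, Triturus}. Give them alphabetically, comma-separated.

Meleagris, Otocyon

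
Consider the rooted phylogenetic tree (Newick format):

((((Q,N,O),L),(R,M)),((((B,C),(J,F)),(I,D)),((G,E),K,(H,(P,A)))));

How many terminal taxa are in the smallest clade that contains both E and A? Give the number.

The MRCA of E and A is the node subtending ((G,E),K,(H,(P,A))).
That clade contains 6 terminal taxa: A, E, G, H, K, P.

6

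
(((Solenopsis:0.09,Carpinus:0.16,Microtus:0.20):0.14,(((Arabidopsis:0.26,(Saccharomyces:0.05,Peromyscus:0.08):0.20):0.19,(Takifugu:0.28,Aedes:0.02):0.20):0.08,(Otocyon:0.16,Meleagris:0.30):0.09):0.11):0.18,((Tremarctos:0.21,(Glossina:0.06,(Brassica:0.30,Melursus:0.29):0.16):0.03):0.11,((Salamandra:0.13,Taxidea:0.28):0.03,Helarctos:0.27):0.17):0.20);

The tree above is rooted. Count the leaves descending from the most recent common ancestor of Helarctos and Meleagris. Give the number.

The MRCA of Helarctos and Meleagris is the root, so the clade is the entire tree.
That clade contains 17 terminal taxa: Aedes, Arabidopsis, Brassica, Carpinus, Glossina, Helarctos, Meleagris, Melursus, Microtus, Otocyon, Peromyscus, Saccharomyces, Salamandra, Solenopsis, Takifugu, Taxidea, Tremarctos.

17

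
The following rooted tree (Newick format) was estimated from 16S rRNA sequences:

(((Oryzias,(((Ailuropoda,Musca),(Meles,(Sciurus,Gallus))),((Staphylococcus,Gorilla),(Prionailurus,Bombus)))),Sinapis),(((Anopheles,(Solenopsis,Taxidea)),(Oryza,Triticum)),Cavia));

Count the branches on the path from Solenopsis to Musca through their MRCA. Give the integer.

11

The MRCA of Solenopsis and Musca is the root of the tree.
From Solenopsis up to that node: 5 branches. From Musca up to the same node: 6 branches. Total: 5 + 6 = 11.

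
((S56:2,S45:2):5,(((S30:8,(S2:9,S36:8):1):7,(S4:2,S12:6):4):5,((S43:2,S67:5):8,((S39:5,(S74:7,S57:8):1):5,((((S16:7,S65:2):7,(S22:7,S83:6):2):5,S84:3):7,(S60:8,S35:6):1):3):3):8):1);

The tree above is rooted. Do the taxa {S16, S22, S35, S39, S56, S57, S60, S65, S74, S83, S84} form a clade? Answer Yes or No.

No

The MRCA of the listed taxa is the root, so the smallest clade containing them is the whole tree.
That clade also contains S12, S2, S30, S36, S4, S43, S45, S67, which are not in the proposed group, so the group is not monophyletic.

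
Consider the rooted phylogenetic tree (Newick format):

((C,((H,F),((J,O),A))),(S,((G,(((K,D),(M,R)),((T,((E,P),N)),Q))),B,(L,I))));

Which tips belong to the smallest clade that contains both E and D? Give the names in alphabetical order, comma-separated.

D, E, K, M, N, P, Q, R, T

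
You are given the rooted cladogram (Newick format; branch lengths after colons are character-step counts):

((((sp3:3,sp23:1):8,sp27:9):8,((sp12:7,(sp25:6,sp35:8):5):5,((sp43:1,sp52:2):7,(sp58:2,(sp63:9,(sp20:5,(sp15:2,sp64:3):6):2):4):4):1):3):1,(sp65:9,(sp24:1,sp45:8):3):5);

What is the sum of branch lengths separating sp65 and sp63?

36

The path runs sp65 → … → MRCA → … → sp63; the MRCA is the root of the tree.
Branch lengths along that path: 9 + 5 + 1 + 3 + 1 + 4 + 4 + 9 = 36.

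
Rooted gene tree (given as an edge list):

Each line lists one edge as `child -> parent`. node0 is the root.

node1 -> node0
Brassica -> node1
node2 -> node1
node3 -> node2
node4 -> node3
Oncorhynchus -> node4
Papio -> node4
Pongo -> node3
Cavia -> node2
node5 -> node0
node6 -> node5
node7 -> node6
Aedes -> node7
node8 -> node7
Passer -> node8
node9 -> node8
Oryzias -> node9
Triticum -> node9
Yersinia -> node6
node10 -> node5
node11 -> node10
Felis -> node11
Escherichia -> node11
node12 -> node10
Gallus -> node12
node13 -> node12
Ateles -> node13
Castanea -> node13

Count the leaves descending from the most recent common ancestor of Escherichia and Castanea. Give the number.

The MRCA of Escherichia and Castanea is the node subtending ((Felis,Escherichia),(Gallus,(Ateles,Castanea))).
That clade contains 5 terminal taxa: Ateles, Castanea, Escherichia, Felis, Gallus.

5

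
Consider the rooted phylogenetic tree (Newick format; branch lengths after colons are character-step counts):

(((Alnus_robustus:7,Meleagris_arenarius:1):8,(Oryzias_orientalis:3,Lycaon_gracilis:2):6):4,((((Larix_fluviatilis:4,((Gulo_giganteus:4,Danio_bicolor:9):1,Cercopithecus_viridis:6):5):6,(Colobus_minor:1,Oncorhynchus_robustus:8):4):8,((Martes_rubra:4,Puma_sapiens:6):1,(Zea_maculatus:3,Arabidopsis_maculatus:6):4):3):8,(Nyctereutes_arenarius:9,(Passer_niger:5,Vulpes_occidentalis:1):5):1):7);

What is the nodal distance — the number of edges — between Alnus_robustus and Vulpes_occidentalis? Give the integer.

The MRCA of Alnus_robustus and Vulpes_occidentalis is the root of the tree.
From Alnus_robustus up to that node: 3 branches. From Vulpes_occidentalis up to the same node: 4 branches. Total: 3 + 4 = 7.

7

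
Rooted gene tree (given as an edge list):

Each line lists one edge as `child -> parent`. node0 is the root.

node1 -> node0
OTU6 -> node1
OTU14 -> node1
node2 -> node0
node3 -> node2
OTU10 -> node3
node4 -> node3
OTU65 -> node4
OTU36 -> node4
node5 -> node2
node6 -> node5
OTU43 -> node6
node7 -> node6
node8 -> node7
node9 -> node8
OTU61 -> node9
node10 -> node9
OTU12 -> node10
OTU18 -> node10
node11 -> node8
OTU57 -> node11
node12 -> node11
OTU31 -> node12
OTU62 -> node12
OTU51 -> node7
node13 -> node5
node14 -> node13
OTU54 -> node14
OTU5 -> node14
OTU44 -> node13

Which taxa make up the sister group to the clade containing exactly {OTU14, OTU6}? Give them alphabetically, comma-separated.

OTU10, OTU12, OTU18, OTU31, OTU36, OTU43, OTU44, OTU5, OTU51, OTU54, OTU57, OTU61, OTU62, OTU65

The clade containing exactly {OTU14, OTU6} attaches directly to the root of the tree.
The other lineage descending from that same node — the sister group — is ((OTU10,(OTU65,OTU36)),((OTU43,(((OTU61,(OTU12,OTU18)),(OTU57,(OTU31,OTU62))),OTU51)),((OTU54,OTU5),OTU44))); its 14 tips in alphabetical order are the answer.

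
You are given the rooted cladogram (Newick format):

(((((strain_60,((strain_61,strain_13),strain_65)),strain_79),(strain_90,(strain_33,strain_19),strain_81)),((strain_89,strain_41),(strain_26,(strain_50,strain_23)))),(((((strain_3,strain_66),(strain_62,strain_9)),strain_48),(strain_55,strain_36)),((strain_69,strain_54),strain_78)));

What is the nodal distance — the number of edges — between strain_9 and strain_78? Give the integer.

7

The MRCA of strain_9 and strain_78 is the node subtending (((((strain_3,strain_66),(strain_62,strain_9)),strain_48),(strain_55,strain_36)),((strain_69,strain_54),strain_78)).
From strain_9 up to that node: 5 branches. From strain_78 up to the same node: 2 branches. Total: 5 + 2 = 7.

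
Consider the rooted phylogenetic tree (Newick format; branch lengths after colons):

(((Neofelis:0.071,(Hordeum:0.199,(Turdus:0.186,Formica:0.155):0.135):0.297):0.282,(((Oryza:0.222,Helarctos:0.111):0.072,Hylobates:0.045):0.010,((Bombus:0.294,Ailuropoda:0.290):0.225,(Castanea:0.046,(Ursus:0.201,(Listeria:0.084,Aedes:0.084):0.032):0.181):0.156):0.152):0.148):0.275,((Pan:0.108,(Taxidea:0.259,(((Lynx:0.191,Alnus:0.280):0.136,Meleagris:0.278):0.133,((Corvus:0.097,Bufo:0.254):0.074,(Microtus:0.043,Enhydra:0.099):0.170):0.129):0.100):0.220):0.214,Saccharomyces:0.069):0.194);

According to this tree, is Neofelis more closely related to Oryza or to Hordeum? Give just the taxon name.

Hordeum

The MRCA of Neofelis and Hordeum subtends (Neofelis,(Hordeum,(Turdus,Formica))) (4 taxa).
The MRCA of Neofelis and Oryza subtends ((Neofelis,(Hordeum,(Turdus,Formica))),(((Oryza,Helarctos),Hylobates),((Bombus,Ailuropoda),(Castanea,(Ursus,(Listeria,Aedes)))))) (13 taxa).
The first is nested inside the second, so Neofelis shares a more recent common ancestor with Hordeum.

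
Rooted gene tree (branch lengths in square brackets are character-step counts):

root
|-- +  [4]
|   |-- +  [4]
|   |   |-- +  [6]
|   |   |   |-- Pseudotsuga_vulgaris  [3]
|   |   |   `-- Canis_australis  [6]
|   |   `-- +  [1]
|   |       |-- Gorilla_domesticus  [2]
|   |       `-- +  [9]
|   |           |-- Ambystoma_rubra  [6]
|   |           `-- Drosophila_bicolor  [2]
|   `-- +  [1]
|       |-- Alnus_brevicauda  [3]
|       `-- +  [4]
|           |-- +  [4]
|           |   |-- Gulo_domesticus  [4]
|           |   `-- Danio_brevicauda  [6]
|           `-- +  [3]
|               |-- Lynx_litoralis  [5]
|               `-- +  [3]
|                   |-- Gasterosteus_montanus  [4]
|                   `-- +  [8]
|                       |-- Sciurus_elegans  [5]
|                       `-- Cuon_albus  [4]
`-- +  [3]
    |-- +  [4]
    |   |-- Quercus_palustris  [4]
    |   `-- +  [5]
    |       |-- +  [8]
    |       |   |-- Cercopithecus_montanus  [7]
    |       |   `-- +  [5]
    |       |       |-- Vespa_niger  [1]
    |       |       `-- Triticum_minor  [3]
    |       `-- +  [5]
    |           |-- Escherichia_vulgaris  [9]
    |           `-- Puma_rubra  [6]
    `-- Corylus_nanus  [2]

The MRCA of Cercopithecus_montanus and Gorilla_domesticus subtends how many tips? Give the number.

The MRCA of Cercopithecus_montanus and Gorilla_domesticus is the root, so the clade is the entire tree.
That clade contains 19 terminal taxa: Alnus_brevicauda, Ambystoma_rubra, Canis_australis, Cercopithecus_montanus, Corylus_nanus, Cuon_albus, Danio_brevicauda, Drosophila_bicolor, Escherichia_vulgaris, Gasterosteus_montanus, Gorilla_domesticus, Gulo_domesticus, Lynx_litoralis, Pseudotsuga_vulgaris, Puma_rubra, Quercus_palustris, Sciurus_elegans, Triticum_minor, Vespa_niger.

19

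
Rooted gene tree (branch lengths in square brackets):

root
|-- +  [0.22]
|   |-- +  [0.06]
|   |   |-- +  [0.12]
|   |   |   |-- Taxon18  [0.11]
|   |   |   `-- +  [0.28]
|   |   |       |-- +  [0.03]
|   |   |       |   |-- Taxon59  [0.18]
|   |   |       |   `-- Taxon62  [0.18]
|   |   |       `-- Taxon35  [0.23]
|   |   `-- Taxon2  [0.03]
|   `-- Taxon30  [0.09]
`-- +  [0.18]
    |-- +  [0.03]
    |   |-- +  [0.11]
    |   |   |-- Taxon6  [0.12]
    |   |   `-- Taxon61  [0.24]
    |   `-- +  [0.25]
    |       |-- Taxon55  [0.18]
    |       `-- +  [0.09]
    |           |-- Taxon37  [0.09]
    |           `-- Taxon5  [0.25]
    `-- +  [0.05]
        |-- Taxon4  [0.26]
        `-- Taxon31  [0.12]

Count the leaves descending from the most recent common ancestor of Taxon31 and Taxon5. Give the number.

7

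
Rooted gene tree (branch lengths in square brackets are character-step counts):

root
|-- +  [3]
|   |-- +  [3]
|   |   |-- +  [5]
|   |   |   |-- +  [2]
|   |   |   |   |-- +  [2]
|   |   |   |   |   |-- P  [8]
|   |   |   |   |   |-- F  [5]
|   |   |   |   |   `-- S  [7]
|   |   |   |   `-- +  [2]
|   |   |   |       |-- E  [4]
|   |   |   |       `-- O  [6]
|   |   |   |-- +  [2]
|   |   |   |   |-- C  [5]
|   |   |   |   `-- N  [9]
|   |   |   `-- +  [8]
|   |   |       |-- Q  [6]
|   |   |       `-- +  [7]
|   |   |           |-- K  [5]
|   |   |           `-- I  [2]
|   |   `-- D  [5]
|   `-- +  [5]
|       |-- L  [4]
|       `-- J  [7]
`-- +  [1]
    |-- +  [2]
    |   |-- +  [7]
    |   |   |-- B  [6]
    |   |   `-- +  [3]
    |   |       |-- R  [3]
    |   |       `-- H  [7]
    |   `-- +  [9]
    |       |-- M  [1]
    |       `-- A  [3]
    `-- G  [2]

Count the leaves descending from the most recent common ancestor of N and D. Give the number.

The MRCA of N and D is the node subtending ((((P,F,S),(E,O)),(C,N),(Q,(K,I))),D).
That clade contains 11 terminal taxa: C, D, E, F, I, K, N, O, P, Q, S.

11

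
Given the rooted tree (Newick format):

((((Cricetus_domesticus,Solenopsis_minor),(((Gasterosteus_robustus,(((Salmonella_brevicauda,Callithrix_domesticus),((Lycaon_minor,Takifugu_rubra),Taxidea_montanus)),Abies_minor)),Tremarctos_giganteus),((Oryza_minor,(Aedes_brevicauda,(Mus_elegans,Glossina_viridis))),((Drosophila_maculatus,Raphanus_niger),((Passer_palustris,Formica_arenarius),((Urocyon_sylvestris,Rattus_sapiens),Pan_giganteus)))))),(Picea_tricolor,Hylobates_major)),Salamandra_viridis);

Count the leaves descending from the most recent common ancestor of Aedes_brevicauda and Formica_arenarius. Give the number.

11

The MRCA of Aedes_brevicauda and Formica_arenarius is the node subtending ((Oryza_minor,(Aedes_brevicauda,(Mus_elegans,Glossina_viridis))),((Drosophila_maculatus,Raphanus_niger),((Passer_palustris,Formica_arenarius),((Urocyon_sylvestris,Rattus_sapiens),Pan_giganteus)))).
That clade contains 11 terminal taxa: Aedes_brevicauda, Drosophila_maculatus, Formica_arenarius, Glossina_viridis, Mus_elegans, Oryza_minor, Pan_giganteus, Passer_palustris, Raphanus_niger, Rattus_sapiens, Urocyon_sylvestris.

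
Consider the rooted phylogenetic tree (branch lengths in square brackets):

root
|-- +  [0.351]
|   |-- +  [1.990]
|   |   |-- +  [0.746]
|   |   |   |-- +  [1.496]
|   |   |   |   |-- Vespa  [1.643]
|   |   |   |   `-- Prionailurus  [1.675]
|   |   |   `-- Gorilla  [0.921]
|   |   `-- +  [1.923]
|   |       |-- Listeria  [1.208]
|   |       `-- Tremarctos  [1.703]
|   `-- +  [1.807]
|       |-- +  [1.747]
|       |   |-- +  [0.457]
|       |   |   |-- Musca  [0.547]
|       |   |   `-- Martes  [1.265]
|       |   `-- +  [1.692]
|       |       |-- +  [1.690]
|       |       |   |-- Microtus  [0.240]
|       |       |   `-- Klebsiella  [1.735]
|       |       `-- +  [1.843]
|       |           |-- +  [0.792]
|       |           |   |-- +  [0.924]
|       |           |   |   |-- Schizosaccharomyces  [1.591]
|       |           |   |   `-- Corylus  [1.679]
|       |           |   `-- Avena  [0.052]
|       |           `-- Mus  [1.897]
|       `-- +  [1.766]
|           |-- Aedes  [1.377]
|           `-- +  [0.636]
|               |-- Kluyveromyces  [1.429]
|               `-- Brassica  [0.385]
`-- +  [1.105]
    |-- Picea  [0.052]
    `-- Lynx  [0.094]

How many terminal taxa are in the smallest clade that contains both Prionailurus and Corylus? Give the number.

16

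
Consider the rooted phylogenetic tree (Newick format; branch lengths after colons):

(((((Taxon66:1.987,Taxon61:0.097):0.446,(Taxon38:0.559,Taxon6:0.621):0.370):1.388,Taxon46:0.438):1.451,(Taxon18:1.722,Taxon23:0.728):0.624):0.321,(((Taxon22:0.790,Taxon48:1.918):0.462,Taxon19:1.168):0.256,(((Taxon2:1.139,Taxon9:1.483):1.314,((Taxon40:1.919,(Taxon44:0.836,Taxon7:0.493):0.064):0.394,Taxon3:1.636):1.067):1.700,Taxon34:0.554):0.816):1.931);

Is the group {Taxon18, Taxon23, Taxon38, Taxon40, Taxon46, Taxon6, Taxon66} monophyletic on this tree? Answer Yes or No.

The MRCA of the listed taxa is the root, so the smallest clade containing them is the whole tree.
That clade also contains Taxon19, Taxon2, Taxon22, Taxon3, Taxon34, Taxon44, Taxon48, Taxon61, Taxon7, Taxon9, which are not in the proposed group, so the group is not monophyletic.

No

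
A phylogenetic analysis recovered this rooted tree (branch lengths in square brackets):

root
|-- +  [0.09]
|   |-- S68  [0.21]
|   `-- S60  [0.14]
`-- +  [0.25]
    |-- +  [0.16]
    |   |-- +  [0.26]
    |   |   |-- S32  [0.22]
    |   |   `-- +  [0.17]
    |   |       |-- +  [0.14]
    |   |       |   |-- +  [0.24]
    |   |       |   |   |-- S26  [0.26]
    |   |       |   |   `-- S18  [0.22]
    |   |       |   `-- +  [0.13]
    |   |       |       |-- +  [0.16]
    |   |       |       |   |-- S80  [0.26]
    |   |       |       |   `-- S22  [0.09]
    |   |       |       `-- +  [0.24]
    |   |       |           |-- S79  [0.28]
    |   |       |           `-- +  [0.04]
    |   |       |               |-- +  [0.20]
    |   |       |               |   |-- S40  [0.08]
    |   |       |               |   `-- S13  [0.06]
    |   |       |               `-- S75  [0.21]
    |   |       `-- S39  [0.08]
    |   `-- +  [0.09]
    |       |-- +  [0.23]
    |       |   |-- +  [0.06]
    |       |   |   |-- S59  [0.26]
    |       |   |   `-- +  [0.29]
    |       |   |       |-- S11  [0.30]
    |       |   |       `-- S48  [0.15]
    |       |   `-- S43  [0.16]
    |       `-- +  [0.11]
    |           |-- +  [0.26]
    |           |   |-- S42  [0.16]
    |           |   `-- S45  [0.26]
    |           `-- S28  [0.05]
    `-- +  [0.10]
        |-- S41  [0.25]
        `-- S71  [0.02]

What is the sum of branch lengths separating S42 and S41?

1.13

The path runs S42 → … → MRCA → … → S41; the MRCA is the node subtending (((S32,(((S26,S18),((S80,S22),(S79,((S40,S13),S75)))),S39)),(((S59,(S11,S48)),S43),((S42,S45),S28))),(S41,S71)).
Branch lengths along that path: 0.16 + 0.26 + 0.11 + 0.09 + 0.16 + 0.10 + 0.25 = 1.13.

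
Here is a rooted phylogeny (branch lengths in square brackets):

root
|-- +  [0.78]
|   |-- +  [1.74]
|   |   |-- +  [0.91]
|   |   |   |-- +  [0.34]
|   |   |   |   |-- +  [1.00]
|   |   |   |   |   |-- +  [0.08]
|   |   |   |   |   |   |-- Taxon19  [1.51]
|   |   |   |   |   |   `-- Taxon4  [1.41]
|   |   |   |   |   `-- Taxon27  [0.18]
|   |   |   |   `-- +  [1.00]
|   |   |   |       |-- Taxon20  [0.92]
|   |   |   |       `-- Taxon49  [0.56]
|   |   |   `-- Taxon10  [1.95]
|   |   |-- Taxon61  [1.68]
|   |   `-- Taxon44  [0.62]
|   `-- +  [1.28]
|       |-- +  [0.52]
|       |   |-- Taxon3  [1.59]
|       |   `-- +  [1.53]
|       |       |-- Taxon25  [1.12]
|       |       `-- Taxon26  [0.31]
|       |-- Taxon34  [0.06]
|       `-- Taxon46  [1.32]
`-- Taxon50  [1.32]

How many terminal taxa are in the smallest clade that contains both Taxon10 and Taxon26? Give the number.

13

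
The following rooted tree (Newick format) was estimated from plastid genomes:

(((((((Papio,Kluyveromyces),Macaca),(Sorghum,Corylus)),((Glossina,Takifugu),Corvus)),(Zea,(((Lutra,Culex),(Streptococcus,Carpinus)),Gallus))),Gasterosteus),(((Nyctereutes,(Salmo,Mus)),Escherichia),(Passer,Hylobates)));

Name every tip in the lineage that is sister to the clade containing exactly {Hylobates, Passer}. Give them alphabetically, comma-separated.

The clade containing exactly {Hylobates, Passer} attaches to the tree at the node subtending (((Nyctereutes,(Salmo,Mus)),Escherichia),(Passer,Hylobates)).
The other lineage descending from that same node — the sister group — is ((Nyctereutes,(Salmo,Mus)),Escherichia); its 4 tips in alphabetical order are the answer.

Escherichia, Mus, Nyctereutes, Salmo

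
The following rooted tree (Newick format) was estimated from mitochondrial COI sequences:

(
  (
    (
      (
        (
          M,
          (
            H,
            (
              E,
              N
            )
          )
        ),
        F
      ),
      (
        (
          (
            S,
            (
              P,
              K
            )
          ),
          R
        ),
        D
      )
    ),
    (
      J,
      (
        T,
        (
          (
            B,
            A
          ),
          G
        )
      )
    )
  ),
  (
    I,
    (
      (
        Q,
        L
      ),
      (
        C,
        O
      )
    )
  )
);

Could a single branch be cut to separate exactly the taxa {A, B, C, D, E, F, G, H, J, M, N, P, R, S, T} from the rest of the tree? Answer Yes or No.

The MRCA of the listed taxa is the root, so the smallest clade containing them is the whole tree.
That clade also contains I, K, L, O, Q, which are not in the proposed group, so the group is not monophyletic.

No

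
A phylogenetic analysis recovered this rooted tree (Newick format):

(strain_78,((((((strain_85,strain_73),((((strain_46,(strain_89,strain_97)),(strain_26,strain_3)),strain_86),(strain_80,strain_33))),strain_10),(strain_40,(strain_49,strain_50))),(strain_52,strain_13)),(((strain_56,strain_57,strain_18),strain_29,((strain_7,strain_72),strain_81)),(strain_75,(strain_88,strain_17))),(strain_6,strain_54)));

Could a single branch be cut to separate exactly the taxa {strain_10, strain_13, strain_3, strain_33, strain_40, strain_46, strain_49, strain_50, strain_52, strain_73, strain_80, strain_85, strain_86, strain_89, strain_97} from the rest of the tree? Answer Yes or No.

The MRCA of the listed taxa subtends (((((strain_85,strain_73),((((strain_46,(strain_89,strain_97)),(strain_26,strain_3)),strain_86),(strain_80,strain_33))),strain_10),(strain_40,(strain_49,strain_50))),(strain_52,strain_13)).
That clade also contains strain_26, which is not in the proposed group, so the group is not monophyletic.

No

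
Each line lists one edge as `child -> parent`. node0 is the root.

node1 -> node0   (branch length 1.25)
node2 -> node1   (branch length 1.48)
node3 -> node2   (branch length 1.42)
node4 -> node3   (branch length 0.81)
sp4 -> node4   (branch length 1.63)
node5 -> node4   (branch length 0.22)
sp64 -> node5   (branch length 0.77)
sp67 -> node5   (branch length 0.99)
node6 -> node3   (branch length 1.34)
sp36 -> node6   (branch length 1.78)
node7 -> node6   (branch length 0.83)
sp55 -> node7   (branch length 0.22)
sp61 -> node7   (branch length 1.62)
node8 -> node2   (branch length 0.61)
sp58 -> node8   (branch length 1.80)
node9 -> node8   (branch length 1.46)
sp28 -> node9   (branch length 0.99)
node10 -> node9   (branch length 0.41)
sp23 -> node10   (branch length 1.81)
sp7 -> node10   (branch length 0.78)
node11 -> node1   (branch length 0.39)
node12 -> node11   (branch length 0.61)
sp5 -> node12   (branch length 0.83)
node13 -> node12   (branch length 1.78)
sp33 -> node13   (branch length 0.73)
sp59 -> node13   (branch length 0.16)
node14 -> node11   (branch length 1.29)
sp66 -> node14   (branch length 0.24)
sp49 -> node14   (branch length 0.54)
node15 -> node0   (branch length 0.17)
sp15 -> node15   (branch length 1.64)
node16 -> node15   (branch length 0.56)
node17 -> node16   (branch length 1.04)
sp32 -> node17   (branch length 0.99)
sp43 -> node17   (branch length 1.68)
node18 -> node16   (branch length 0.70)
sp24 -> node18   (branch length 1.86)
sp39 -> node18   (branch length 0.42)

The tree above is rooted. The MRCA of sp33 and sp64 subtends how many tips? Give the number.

15

The MRCA of sp33 and sp64 is the node subtending ((((sp4,(sp64,sp67)),(sp36,(sp55,sp61))),(sp58,(sp28,(sp23,sp7)))),((sp5,(sp33,sp59)),(sp66,sp49))).
That clade contains 15 terminal taxa: sp23, sp28, sp33, sp36, sp4, sp49, sp5, sp55, sp58, sp59, sp61, sp64, sp66, sp67, sp7.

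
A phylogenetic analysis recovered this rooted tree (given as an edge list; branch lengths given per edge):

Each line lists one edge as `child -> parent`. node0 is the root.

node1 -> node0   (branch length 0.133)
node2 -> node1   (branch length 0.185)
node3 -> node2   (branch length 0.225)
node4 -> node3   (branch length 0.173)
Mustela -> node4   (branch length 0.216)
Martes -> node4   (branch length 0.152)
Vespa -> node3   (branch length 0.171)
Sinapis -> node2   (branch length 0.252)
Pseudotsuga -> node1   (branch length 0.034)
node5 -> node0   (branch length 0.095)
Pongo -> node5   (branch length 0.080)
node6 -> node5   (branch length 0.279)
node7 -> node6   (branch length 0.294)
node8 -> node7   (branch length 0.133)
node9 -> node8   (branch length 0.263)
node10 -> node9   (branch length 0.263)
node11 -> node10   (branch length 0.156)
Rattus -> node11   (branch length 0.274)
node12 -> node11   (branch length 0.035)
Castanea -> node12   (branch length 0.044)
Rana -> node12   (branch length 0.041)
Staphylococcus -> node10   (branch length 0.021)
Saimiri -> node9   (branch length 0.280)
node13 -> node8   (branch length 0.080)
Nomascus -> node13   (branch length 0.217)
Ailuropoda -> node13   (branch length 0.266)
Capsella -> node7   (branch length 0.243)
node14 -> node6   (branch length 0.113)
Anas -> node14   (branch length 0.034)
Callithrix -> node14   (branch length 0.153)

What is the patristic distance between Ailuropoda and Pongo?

1.132

The path runs Ailuropoda → … → MRCA → … → Pongo; the MRCA is the node subtending (Pongo,((((((Rattus,(Castanea,Rana)),Staphylococcus),Saimiri),(Nomascus,Ailuropoda)),Capsella),(Anas,Callithrix))).
Branch lengths along that path: 0.266 + 0.080 + 0.133 + 0.294 + 0.279 + 0.080 = 1.132.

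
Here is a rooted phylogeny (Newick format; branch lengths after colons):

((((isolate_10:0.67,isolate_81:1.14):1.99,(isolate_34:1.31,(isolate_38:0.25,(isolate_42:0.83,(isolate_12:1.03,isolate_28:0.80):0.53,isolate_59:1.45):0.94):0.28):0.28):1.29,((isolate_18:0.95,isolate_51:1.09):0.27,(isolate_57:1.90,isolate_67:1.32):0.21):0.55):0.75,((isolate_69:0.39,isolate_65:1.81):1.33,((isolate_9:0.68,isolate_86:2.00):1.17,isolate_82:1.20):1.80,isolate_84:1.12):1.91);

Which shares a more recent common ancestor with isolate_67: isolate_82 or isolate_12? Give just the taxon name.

The MRCA of isolate_67 and isolate_12 subtends (((isolate_10,isolate_81),(isolate_34,(isolate_38,(isolate_42,(isolate_12,isolate_28),isolate_59)))),((isolate_18,isolate_51),(isolate_57,isolate_67))) (12 taxa).
The MRCA of isolate_67 and isolate_82 is the root, subtending the entire tree (18 taxa).
The first is nested inside the second, so isolate_67 shares a more recent common ancestor with isolate_12.

isolate_12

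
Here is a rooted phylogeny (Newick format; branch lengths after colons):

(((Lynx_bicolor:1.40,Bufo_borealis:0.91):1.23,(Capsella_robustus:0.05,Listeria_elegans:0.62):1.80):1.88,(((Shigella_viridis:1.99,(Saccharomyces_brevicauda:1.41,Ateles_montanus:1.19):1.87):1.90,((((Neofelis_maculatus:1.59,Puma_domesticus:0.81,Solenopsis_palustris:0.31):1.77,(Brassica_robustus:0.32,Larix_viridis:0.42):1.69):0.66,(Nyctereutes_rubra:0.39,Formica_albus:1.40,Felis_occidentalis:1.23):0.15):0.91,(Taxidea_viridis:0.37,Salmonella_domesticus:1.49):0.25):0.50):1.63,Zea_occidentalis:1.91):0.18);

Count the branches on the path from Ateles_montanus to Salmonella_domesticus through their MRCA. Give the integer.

6

The MRCA of Ateles_montanus and Salmonella_domesticus is the node subtending ((Shigella_viridis,(Saccharomyces_brevicauda,Ateles_montanus)),((((Neofelis_maculatus,Puma_domesticus,Solenopsis_palustris),(Brassica_robustus,Larix_viridis)),(Nyctereutes_rubra,Formica_albus,Felis_occidentalis)),(Taxidea_viridis,Salmonella_domesticus))).
From Ateles_montanus up to that node: 3 branches. From Salmonella_domesticus up to the same node: 3 branches. Total: 3 + 3 = 6.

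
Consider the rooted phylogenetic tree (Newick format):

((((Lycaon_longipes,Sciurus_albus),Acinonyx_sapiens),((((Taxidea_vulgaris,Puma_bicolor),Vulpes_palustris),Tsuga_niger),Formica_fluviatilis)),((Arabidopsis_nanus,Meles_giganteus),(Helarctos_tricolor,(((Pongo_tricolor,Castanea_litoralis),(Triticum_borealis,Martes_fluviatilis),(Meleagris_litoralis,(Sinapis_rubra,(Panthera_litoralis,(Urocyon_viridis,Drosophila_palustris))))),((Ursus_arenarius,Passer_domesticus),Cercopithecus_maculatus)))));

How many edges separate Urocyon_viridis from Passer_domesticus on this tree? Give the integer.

The MRCA of Urocyon_viridis and Passer_domesticus is the node subtending (((Pongo_tricolor,Castanea_litoralis),(Triticum_borealis,Martes_fluviatilis),(Meleagris_litoralis,(Sinapis_rubra,(Panthera_litoralis,(Urocyon_viridis,Drosophila_palustris))))),((Ursus_arenarius,Passer_domesticus),Cercopithecus_maculatus)).
From Urocyon_viridis up to that node: 6 branches. From Passer_domesticus up to the same node: 3 branches. Total: 6 + 3 = 9.

9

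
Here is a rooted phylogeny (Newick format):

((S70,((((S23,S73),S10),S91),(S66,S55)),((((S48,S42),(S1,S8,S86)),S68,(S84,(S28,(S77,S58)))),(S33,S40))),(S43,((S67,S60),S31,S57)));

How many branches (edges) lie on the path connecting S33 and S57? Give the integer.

7

The MRCA of S33 and S57 is the root of the tree.
From S33 up to that node: 4 branches. From S57 up to the same node: 3 branches. Total: 4 + 3 = 7.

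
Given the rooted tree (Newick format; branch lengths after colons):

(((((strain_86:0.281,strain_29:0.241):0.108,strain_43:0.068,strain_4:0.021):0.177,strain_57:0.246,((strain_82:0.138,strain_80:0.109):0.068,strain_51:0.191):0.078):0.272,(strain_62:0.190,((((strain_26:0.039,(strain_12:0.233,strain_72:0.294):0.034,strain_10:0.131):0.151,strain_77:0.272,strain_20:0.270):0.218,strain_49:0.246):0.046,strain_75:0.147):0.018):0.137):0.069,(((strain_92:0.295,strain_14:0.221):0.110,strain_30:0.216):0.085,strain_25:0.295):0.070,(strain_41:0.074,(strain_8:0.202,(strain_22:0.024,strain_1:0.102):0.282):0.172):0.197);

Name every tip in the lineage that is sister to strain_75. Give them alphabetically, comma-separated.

strain_10, strain_12, strain_20, strain_26, strain_49, strain_72, strain_77

strain_75 attaches to the tree at the node subtending ((((strain_26,(strain_12,strain_72),strain_10),strain_77,strain_20),strain_49),strain_75).
The other lineage descending from that same node — the sister group — is (((strain_26,(strain_12,strain_72),strain_10),strain_77,strain_20),strain_49); its 7 tips in alphabetical order are the answer.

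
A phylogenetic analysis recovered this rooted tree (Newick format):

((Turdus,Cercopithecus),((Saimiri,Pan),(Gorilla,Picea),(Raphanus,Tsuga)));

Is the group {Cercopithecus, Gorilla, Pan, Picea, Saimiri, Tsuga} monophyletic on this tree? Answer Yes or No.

No

The MRCA of the listed taxa is the root, so the smallest clade containing them is the whole tree.
That clade also contains Raphanus, Turdus, which are not in the proposed group, so the group is not monophyletic.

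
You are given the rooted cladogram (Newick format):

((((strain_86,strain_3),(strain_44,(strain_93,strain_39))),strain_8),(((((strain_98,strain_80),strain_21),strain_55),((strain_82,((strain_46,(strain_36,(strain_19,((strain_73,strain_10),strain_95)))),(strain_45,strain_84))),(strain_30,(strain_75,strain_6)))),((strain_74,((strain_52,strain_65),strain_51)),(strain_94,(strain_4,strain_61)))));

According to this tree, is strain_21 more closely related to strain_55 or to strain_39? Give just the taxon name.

strain_55

The MRCA of strain_21 and strain_55 subtends (((strain_98,strain_80),strain_21),strain_55) (4 taxa).
The MRCA of strain_21 and strain_39 is the root, subtending the entire tree (29 taxa).
The first is nested inside the second, so strain_21 shares a more recent common ancestor with strain_55.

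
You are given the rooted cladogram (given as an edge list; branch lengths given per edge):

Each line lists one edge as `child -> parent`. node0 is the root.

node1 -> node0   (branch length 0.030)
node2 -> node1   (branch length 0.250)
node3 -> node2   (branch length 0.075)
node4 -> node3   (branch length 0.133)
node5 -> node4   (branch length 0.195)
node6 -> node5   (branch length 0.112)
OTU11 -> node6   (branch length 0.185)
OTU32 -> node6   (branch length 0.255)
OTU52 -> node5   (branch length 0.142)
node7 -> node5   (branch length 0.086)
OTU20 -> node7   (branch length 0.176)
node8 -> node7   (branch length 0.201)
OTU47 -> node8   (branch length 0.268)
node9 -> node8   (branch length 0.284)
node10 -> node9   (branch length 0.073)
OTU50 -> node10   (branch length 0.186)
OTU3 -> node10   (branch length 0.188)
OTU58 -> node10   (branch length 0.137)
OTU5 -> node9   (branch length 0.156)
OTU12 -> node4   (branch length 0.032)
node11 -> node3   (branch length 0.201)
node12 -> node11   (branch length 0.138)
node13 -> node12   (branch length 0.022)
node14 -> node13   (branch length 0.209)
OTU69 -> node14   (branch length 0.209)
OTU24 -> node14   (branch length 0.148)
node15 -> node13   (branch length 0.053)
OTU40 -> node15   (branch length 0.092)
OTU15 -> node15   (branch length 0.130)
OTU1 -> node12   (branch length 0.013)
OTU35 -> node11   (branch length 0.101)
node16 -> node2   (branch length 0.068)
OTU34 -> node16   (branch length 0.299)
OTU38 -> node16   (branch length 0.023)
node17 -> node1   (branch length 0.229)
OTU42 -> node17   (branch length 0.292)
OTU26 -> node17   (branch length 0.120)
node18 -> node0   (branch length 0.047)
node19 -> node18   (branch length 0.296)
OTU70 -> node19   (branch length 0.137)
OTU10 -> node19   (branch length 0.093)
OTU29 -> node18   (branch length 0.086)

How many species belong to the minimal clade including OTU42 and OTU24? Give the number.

20

The MRCA of OTU42 and OTU24 is the node subtending ((((((OTU11,OTU32),OTU52,(OTU20,(OTU47,((OTU50,OTU3,OTU58),OTU5)))),OTU12),((((OTU69,OTU24),(OTU40,OTU15)),OTU1),OTU35)),(OTU34,OTU38)),(OTU42,OTU26)).
That clade contains 20 terminal taxa: OTU1, OTU11, OTU12, OTU15, OTU20, OTU24, OTU26, OTU3, OTU32, OTU34, OTU35, OTU38, OTU40, OTU42, OTU47, OTU5, OTU50, OTU52, OTU58, OTU69.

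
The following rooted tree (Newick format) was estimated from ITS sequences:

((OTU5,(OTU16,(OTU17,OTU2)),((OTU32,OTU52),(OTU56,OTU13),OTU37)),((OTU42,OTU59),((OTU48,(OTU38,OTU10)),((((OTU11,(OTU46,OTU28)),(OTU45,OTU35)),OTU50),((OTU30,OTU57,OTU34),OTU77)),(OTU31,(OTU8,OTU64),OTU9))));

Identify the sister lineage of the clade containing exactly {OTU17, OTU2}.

OTU16

The clade containing exactly {OTU17, OTU2} attaches to the tree at the node subtending (OTU16,(OTU17,OTU2)).
The other lineage descending from that same node — the sister group — is the single tip OTU16.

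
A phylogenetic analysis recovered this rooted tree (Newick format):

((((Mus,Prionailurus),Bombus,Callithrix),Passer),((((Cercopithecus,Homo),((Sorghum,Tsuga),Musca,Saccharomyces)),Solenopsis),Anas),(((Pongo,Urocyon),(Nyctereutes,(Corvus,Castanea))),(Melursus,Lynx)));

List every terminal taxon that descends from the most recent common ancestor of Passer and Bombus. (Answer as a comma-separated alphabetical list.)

Tracing Passer: it sits inside (((Mus,Prionailurus),Bombus,Callithrix),Passer).
Tracing Bombus: it sits inside ((Mus,Prionailurus),Bombus,Callithrix).
The smallest clade enclosing both is (((Mus,Prionailurus),Bombus,Callithrix),Passer); the answer is its 5 terminal taxa in alphabetical order.

Bombus, Callithrix, Mus, Passer, Prionailurus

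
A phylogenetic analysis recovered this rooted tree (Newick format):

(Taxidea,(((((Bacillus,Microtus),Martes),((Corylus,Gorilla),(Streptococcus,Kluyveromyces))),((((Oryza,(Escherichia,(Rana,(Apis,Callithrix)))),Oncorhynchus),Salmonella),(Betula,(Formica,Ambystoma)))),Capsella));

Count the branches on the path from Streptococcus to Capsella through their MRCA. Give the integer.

The MRCA of Streptococcus and Capsella is the node subtending (((((Bacillus,Microtus),Martes),((Corylus,Gorilla),(Streptococcus,Kluyveromyces))),((((Oryza,(Escherichia,(Rana,(Apis,Callithrix)))),Oncorhynchus),Salmonella),(Betula,(Formica,Ambystoma)))),Capsella).
From Streptococcus up to that node: 5 branches. From Capsella up to the same node: 1 branch. Total: 5 + 1 = 6.

6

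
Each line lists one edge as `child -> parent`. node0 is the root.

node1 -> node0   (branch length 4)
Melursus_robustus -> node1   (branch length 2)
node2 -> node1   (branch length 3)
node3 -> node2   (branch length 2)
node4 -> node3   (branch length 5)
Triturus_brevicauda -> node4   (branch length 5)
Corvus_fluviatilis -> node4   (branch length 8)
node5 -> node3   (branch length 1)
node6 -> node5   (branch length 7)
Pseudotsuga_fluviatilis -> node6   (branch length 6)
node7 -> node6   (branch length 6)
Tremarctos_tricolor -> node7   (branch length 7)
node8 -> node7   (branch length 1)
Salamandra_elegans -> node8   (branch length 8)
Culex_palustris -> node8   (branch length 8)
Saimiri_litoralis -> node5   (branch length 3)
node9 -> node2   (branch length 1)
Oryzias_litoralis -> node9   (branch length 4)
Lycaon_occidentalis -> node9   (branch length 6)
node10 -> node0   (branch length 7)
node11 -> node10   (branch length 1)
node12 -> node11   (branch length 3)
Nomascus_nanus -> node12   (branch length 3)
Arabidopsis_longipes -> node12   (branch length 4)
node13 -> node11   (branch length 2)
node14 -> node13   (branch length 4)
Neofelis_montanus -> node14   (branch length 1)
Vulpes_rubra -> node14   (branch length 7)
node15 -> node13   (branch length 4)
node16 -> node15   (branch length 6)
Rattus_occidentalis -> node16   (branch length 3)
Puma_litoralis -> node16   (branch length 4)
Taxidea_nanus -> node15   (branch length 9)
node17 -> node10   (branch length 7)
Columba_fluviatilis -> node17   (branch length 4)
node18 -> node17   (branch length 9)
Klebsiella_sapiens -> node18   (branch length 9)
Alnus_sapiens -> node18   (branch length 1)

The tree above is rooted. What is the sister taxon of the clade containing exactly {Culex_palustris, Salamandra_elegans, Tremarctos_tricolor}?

The clade containing exactly {Culex_palustris, Salamandra_elegans, Tremarctos_tricolor} attaches to the tree at the node subtending (Pseudotsuga_fluviatilis,(Tremarctos_tricolor,(Salamandra_elegans,Culex_palustris))).
The other lineage descending from that same node — the sister group — is the single tip Pseudotsuga_fluviatilis.

Pseudotsuga_fluviatilis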